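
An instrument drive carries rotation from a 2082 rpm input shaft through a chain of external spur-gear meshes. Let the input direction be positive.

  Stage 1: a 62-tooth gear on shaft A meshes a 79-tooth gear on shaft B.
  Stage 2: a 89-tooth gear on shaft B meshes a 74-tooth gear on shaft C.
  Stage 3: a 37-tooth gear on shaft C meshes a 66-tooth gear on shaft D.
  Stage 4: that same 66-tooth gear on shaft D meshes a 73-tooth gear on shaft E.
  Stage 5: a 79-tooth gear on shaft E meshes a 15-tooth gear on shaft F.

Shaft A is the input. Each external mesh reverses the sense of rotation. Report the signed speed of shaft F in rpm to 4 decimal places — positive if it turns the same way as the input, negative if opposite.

-5245.8795 rpm (opposite to input, |ω| = 5245.8795 rpm)

Stage 1 [62T→79T]: ω = 2082.0000×62/79 = 1633.9747 rpm, dir flips to −; running = −1633.9747
Stage 2 [89T→74T]: ω = 1633.9747×89/74 = 1965.1858 rpm, dir flips to +; running = +1965.1858
Stage 3 [37T→66T]: ω = 1965.1858×37/66 = 1101.6951 rpm, dir flips to −; running = −1101.6951
Stage 4 [66T→73T]: ω = 1101.6951×66/73 = 996.0531 rpm, dir flips to +; running = +996.0531
Stage 5 [79T→15T]: ω = 996.0531×79/15 = 5245.8795 rpm, dir flips to −; running = −5245.8795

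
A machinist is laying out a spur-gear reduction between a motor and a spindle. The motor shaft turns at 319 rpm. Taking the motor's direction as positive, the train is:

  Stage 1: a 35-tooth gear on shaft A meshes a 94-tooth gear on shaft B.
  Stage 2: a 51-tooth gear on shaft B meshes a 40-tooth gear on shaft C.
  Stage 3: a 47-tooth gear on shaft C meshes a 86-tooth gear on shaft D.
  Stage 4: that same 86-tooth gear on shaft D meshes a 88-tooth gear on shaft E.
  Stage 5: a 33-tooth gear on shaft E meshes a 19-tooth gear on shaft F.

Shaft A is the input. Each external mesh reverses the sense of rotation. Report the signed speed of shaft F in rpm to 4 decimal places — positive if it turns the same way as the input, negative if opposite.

Stage 1 [35T→94T]: ω = 319.0000×35/94 = 118.7766 rpm, dir flips to −; running = −118.7766
Stage 2 [51T→40T]: ω = 118.7766×51/40 = 151.4402 rpm, dir flips to +; running = +151.4402
Stage 3 [47T→86T]: ω = 151.4402×47/86 = 82.7638 rpm, dir flips to −; running = −82.7638
Stage 4 [86T→88T]: ω = 82.7638×86/88 = 80.8828 rpm, dir flips to +; running = +80.8828
Stage 5 [33T→19T]: ω = 80.8828×33/19 = 140.4807 rpm, dir flips to −; running = −140.4807

-140.4807 rpm (opposite to input, |ω| = 140.4807 rpm)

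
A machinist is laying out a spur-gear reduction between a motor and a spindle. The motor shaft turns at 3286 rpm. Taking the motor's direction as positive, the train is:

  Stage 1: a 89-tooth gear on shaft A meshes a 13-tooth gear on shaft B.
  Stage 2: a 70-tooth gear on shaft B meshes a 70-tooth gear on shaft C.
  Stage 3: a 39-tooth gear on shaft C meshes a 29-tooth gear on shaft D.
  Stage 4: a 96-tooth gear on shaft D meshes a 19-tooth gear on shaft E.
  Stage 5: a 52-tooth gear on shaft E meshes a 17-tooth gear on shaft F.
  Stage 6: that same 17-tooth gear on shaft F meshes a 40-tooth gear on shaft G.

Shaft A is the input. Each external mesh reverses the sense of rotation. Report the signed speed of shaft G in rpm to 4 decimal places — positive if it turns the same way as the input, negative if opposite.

+198720.1045 rpm (same as input, |ω| = 198720.1045 rpm)

Stage 1 [89T→13T]: ω = 3286.0000×89/13 = 22496.4615 rpm, dir flips to −; running = −22496.4615
Stage 2 [70T→70T]: ω = 22496.4615×70/70 = 22496.4615 rpm, dir flips to +; running = +22496.4615
Stage 3 [39T→29T]: ω = 22496.4615×39/29 = 30253.8621 rpm, dir flips to −; running = −30253.8621
Stage 4 [96T→19T]: ω = 30253.8621×96/19 = 152861.6189 rpm, dir flips to +; running = +152861.6189
Stage 5 [52T→17T]: ω = 152861.6189×52/17 = 467576.7166 rpm, dir flips to −; running = −467576.7166
Stage 6 [17T→40T]: ω = 467576.7166×17/40 = 198720.1045 rpm, dir flips to +; running = +198720.1045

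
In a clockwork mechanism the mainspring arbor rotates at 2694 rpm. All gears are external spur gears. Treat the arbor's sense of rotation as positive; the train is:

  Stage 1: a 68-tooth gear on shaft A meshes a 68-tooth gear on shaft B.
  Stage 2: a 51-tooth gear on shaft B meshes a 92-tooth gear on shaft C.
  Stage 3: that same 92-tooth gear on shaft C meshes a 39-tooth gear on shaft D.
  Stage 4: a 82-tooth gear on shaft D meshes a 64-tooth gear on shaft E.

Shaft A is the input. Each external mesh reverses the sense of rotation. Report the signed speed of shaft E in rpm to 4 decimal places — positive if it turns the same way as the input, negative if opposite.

Stage 1 [68T→68T]: ω = 2694.0000×68/68 = 2694.0000 rpm, dir flips to −; running = −2694.0000
Stage 2 [51T→92T]: ω = 2694.0000×51/92 = 1493.4130 rpm, dir flips to +; running = +1493.4130
Stage 3 [92T→39T]: ω = 1493.4130×92/39 = 3522.9231 rpm, dir flips to −; running = −3522.9231
Stage 4 [82T→64T]: ω = 3522.9231×82/64 = 4513.7452 rpm, dir flips to +; running = +4513.7452

+4513.7452 rpm (same as input, |ω| = 4513.7452 rpm)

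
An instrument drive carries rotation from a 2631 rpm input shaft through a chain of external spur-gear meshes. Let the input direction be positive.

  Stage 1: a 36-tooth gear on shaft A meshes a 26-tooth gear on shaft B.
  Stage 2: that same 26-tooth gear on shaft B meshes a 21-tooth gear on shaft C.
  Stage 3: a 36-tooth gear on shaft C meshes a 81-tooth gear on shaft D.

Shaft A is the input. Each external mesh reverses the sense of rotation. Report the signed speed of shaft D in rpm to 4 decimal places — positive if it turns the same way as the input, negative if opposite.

-2004.5714 rpm (opposite to input, |ω| = 2004.5714 rpm)

Stage 1 [36T→26T]: ω = 2631.0000×36/26 = 3642.9231 rpm, dir flips to −; running = −3642.9231
Stage 2 [26T→21T]: ω = 3642.9231×26/21 = 4510.2857 rpm, dir flips to +; running = +4510.2857
Stage 3 [36T→81T]: ω = 4510.2857×36/81 = 2004.5714 rpm, dir flips to −; running = −2004.5714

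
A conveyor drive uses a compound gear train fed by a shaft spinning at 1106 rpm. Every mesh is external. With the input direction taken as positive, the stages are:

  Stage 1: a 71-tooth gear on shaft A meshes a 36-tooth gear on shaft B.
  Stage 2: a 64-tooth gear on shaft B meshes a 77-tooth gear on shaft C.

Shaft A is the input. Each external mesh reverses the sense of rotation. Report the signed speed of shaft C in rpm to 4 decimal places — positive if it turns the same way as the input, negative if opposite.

+1813.0101 rpm (same as input, |ω| = 1813.0101 rpm)

Stage 1 [71T→36T]: ω = 1106.0000×71/36 = 2181.2778 rpm, dir flips to −; running = −2181.2778
Stage 2 [64T→77T]: ω = 2181.2778×64/77 = 1813.0101 rpm, dir flips to +; running = +1813.0101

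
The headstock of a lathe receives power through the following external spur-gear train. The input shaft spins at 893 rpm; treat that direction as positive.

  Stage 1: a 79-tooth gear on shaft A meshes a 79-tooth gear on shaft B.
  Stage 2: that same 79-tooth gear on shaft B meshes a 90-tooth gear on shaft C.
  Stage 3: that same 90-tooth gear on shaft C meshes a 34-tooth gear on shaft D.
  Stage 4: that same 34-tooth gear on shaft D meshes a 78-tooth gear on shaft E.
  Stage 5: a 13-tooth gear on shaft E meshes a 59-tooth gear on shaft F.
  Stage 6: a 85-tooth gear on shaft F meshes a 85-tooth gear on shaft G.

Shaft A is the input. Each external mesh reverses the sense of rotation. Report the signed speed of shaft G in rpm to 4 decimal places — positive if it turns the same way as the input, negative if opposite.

+199.2853 rpm (same as input, |ω| = 199.2853 rpm)

Stage 1 [79T→79T]: ω = 893.0000×79/79 = 893.0000 rpm, dir flips to −; running = −893.0000
Stage 2 [79T→90T]: ω = 893.0000×79/90 = 783.8556 rpm, dir flips to +; running = +783.8556
Stage 3 [90T→34T]: ω = 783.8556×90/34 = 2074.9118 rpm, dir flips to −; running = −2074.9118
Stage 4 [34T→78T]: ω = 2074.9118×34/78 = 904.4487 rpm, dir flips to +; running = +904.4487
Stage 5 [13T→59T]: ω = 904.4487×13/59 = 199.2853 rpm, dir flips to −; running = −199.2853
Stage 6 [85T→85T]: ω = 199.2853×85/85 = 199.2853 rpm, dir flips to +; running = +199.2853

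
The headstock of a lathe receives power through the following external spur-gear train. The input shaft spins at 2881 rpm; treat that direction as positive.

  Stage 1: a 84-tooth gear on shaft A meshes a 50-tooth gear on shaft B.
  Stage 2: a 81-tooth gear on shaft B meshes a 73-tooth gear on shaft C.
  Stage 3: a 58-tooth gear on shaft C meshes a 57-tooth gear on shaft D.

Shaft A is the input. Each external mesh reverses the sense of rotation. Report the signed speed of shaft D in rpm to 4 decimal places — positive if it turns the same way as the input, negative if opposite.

-5464.7190 rpm (opposite to input, |ω| = 5464.7190 rpm)

Stage 1 [84T→50T]: ω = 2881.0000×84/50 = 4840.0800 rpm, dir flips to −; running = −4840.0800
Stage 2 [81T→73T]: ω = 4840.0800×81/73 = 5370.4997 rpm, dir flips to +; running = +5370.4997
Stage 3 [58T→57T]: ω = 5370.4997×58/57 = 5464.7190 rpm, dir flips to −; running = −5464.7190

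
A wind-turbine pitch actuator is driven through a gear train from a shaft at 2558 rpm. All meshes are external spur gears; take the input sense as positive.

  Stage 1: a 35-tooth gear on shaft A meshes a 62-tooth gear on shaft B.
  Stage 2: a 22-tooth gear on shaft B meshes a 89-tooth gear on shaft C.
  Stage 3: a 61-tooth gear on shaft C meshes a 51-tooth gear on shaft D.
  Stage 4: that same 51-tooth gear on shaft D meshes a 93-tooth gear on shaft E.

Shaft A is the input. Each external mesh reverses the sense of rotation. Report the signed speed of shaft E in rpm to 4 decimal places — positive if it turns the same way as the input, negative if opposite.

Stage 1 [35T→62T]: ω = 2558.0000×35/62 = 1444.0323 rpm, dir flips to −; running = −1444.0323
Stage 2 [22T→89T]: ω = 1444.0323×22/89 = 356.9518 rpm, dir flips to +; running = +356.9518
Stage 3 [61T→51T]: ω = 356.9518×61/51 = 426.9423 rpm, dir flips to −; running = −426.9423
Stage 4 [51T→93T]: ω = 426.9423×51/93 = 234.1297 rpm, dir flips to +; running = +234.1297

+234.1297 rpm (same as input, |ω| = 234.1297 rpm)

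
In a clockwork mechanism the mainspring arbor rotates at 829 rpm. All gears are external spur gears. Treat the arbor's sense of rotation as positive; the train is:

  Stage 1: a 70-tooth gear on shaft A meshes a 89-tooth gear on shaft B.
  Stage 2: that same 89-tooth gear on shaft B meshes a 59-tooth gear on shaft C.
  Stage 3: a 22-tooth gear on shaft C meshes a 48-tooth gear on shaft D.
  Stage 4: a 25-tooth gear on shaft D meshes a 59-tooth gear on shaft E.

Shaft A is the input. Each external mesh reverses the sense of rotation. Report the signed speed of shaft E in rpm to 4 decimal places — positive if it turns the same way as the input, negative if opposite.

Stage 1 [70T→89T]: ω = 829.0000×70/89 = 652.0225 rpm, dir flips to −; running = −652.0225
Stage 2 [89T→59T]: ω = 652.0225×89/59 = 983.5593 rpm, dir flips to +; running = +983.5593
Stage 3 [22T→48T]: ω = 983.5593×22/48 = 450.7980 rpm, dir flips to −; running = −450.7980
Stage 4 [25T→59T]: ω = 450.7980×25/59 = 191.0161 rpm, dir flips to +; running = +191.0161

+191.0161 rpm (same as input, |ω| = 191.0161 rpm)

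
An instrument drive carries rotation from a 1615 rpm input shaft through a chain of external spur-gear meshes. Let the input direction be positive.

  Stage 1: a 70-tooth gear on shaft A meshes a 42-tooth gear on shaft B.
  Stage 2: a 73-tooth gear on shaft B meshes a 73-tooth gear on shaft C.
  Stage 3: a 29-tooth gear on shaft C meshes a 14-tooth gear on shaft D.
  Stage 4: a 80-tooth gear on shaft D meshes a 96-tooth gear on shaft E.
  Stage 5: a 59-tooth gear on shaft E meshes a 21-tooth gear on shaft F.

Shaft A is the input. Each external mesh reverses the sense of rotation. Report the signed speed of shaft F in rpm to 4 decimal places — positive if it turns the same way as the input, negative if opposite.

Stage 1 [70T→42T]: ω = 1615.0000×70/42 = 2691.6667 rpm, dir flips to −; running = −2691.6667
Stage 2 [73T→73T]: ω = 2691.6667×73/73 = 2691.6667 rpm, dir flips to +; running = +2691.6667
Stage 3 [29T→14T]: ω = 2691.6667×29/14 = 5575.5952 rpm, dir flips to −; running = −5575.5952
Stage 4 [80T→96T]: ω = 5575.5952×80/96 = 4646.3294 rpm, dir flips to +; running = +4646.3294
Stage 5 [59T→21T]: ω = 4646.3294×59/21 = 13053.9730 rpm, dir flips to −; running = −13053.9730

-13053.9730 rpm (opposite to input, |ω| = 13053.9730 rpm)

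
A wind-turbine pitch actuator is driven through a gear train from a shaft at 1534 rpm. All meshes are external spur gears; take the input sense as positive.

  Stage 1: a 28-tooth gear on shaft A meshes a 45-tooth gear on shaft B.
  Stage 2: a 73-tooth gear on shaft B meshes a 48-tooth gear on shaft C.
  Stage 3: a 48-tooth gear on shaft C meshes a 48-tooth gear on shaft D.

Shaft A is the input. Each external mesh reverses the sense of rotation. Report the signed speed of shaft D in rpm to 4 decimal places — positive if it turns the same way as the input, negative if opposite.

Stage 1 [28T→45T]: ω = 1534.0000×28/45 = 954.4889 rpm, dir flips to −; running = −954.4889
Stage 2 [73T→48T]: ω = 954.4889×73/48 = 1451.6185 rpm, dir flips to +; running = +1451.6185
Stage 3 [48T→48T]: ω = 1451.6185×48/48 = 1451.6185 rpm, dir flips to −; running = −1451.6185

-1451.6185 rpm (opposite to input, |ω| = 1451.6185 rpm)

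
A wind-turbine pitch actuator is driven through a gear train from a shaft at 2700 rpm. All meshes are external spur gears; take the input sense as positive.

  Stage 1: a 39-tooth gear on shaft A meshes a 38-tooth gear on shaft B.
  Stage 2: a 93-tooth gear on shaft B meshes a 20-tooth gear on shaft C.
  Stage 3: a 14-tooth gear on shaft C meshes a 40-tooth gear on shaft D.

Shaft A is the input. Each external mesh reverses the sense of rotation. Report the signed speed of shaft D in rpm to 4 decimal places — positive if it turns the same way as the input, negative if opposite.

-4509.8882 rpm (opposite to input, |ω| = 4509.8882 rpm)

Stage 1 [39T→38T]: ω = 2700.0000×39/38 = 2771.0526 rpm, dir flips to −; running = −2771.0526
Stage 2 [93T→20T]: ω = 2771.0526×93/20 = 12885.3947 rpm, dir flips to +; running = +12885.3947
Stage 3 [14T→40T]: ω = 12885.3947×14/40 = 4509.8882 rpm, dir flips to −; running = −4509.8882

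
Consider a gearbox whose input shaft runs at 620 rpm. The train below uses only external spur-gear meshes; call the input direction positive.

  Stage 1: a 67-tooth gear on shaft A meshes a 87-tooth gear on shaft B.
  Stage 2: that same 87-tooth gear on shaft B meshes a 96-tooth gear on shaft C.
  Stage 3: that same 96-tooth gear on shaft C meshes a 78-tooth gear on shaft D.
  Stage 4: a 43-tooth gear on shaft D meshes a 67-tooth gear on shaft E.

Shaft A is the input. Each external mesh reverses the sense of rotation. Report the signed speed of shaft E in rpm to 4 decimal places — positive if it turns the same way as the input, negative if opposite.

+341.7949 rpm (same as input, |ω| = 341.7949 rpm)

Stage 1 [67T→87T]: ω = 620.0000×67/87 = 477.4713 rpm, dir flips to −; running = −477.4713
Stage 2 [87T→96T]: ω = 477.4713×87/96 = 432.7083 rpm, dir flips to +; running = +432.7083
Stage 3 [96T→78T]: ω = 432.7083×96/78 = 532.5641 rpm, dir flips to −; running = −532.5641
Stage 4 [43T→67T]: ω = 532.5641×43/67 = 341.7949 rpm, dir flips to +; running = +341.7949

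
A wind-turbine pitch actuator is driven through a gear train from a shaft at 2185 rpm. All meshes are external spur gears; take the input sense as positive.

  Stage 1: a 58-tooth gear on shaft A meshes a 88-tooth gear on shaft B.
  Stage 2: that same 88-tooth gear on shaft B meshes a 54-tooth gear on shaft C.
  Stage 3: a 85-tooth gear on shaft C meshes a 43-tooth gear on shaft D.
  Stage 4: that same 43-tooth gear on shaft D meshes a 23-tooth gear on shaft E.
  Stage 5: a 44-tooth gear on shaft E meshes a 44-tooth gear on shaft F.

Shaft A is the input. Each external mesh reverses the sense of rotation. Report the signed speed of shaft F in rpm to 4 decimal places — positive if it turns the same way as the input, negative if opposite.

-8673.1481 rpm (opposite to input, |ω| = 8673.1481 rpm)

Stage 1 [58T→88T]: ω = 2185.0000×58/88 = 1440.1136 rpm, dir flips to −; running = −1440.1136
Stage 2 [88T→54T]: ω = 1440.1136×88/54 = 2346.8519 rpm, dir flips to +; running = +2346.8519
Stage 3 [85T→43T]: ω = 2346.8519×85/43 = 4639.1258 rpm, dir flips to −; running = −4639.1258
Stage 4 [43T→23T]: ω = 4639.1258×43/23 = 8673.1481 rpm, dir flips to +; running = +8673.1481
Stage 5 [44T→44T]: ω = 8673.1481×44/44 = 8673.1481 rpm, dir flips to −; running = −8673.1481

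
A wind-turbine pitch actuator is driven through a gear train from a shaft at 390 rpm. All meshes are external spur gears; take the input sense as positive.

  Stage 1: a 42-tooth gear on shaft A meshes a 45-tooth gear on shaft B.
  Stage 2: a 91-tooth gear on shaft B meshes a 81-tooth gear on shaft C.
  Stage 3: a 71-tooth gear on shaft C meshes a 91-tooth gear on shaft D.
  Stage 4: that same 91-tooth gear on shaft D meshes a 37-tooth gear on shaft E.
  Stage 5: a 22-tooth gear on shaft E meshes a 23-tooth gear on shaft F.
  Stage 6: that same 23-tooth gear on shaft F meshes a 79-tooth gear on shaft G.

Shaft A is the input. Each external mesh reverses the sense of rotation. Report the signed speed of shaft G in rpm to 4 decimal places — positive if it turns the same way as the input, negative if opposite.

+218.5294 rpm (same as input, |ω| = 218.5294 rpm)

Stage 1 [42T→45T]: ω = 390.0000×42/45 = 364.0000 rpm, dir flips to −; running = −364.0000
Stage 2 [91T→81T]: ω = 364.0000×91/81 = 408.9383 rpm, dir flips to +; running = +408.9383
Stage 3 [71T→91T]: ω = 408.9383×71/91 = 319.0617 rpm, dir flips to −; running = −319.0617
Stage 4 [91T→37T]: ω = 319.0617×91/37 = 784.7194 rpm, dir flips to +; running = +784.7194
Stage 5 [22T→23T]: ω = 784.7194×22/23 = 750.6012 rpm, dir flips to −; running = −750.6012
Stage 6 [23T→79T]: ω = 750.6012×23/79 = 218.5294 rpm, dir flips to +; running = +218.5294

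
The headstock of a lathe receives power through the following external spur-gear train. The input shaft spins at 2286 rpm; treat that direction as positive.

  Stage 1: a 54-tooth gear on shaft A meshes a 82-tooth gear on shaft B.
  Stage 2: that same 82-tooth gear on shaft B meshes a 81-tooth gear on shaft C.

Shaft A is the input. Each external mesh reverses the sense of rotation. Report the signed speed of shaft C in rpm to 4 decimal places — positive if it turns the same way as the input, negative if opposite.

Stage 1 [54T→82T]: ω = 2286.0000×54/82 = 1505.4146 rpm, dir flips to −; running = −1505.4146
Stage 2 [82T→81T]: ω = 1505.4146×82/81 = 1524.0000 rpm, dir flips to +; running = +1524.0000

+1524.0000 rpm (same as input, |ω| = 1524.0000 rpm)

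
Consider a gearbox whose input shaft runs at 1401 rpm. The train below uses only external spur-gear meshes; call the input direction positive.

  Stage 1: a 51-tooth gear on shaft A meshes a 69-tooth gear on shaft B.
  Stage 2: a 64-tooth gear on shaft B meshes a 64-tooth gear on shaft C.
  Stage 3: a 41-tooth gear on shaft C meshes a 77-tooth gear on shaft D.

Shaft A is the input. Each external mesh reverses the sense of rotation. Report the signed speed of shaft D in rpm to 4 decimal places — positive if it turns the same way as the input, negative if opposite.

-551.3817 rpm (opposite to input, |ω| = 551.3817 rpm)

Stage 1 [51T→69T]: ω = 1401.0000×51/69 = 1035.5217 rpm, dir flips to −; running = −1035.5217
Stage 2 [64T→64T]: ω = 1035.5217×64/64 = 1035.5217 rpm, dir flips to +; running = +1035.5217
Stage 3 [41T→77T]: ω = 1035.5217×41/77 = 551.3817 rpm, dir flips to −; running = −551.3817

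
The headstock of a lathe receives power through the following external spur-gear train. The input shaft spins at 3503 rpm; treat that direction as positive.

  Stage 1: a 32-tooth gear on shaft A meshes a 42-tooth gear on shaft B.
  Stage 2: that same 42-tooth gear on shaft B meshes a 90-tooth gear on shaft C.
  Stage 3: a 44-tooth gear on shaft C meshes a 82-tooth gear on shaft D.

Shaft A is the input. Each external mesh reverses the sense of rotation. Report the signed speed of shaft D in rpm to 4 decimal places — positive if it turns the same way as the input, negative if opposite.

-668.3230 rpm (opposite to input, |ω| = 668.3230 rpm)

Stage 1 [32T→42T]: ω = 3503.0000×32/42 = 2668.9524 rpm, dir flips to −; running = −2668.9524
Stage 2 [42T→90T]: ω = 2668.9524×42/90 = 1245.5111 rpm, dir flips to +; running = +1245.5111
Stage 3 [44T→82T]: ω = 1245.5111×44/82 = 668.3230 rpm, dir flips to −; running = −668.3230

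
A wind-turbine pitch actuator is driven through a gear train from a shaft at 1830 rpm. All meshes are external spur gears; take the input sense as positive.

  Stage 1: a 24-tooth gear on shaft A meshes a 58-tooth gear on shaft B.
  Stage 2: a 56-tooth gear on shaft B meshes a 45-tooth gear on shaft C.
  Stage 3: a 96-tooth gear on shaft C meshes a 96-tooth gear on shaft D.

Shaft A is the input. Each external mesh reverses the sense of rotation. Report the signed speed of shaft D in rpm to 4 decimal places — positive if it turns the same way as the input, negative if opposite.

Stage 1 [24T→58T]: ω = 1830.0000×24/58 = 757.2414 rpm, dir flips to −; running = −757.2414
Stage 2 [56T→45T]: ω = 757.2414×56/45 = 942.3448 rpm, dir flips to +; running = +942.3448
Stage 3 [96T→96T]: ω = 942.3448×96/96 = 942.3448 rpm, dir flips to −; running = −942.3448

-942.3448 rpm (opposite to input, |ω| = 942.3448 rpm)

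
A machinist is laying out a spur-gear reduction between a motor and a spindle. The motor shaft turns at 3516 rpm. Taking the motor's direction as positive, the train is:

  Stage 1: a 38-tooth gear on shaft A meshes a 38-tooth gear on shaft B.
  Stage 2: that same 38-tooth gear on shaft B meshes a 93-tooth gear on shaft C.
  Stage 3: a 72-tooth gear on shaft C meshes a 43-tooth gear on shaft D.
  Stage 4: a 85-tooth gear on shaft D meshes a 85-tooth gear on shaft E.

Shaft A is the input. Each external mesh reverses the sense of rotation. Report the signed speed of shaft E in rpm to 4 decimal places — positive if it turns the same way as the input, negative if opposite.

+2405.5454 rpm (same as input, |ω| = 2405.5454 rpm)

Stage 1 [38T→38T]: ω = 3516.0000×38/38 = 3516.0000 rpm, dir flips to −; running = −3516.0000
Stage 2 [38T→93T]: ω = 3516.0000×38/93 = 1436.6452 rpm, dir flips to +; running = +1436.6452
Stage 3 [72T→43T]: ω = 1436.6452×72/43 = 2405.5454 rpm, dir flips to −; running = −2405.5454
Stage 4 [85T→85T]: ω = 2405.5454×85/85 = 2405.5454 rpm, dir flips to +; running = +2405.5454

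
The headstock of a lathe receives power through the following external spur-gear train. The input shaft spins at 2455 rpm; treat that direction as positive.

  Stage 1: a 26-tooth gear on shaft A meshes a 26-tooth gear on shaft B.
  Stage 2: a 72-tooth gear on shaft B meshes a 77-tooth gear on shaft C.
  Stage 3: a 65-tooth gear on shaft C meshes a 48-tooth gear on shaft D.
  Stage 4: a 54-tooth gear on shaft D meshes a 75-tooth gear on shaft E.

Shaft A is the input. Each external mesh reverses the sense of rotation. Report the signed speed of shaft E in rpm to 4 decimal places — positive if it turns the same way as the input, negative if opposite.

+2238.1948 rpm (same as input, |ω| = 2238.1948 rpm)

Stage 1 [26T→26T]: ω = 2455.0000×26/26 = 2455.0000 rpm, dir flips to −; running = −2455.0000
Stage 2 [72T→77T]: ω = 2455.0000×72/77 = 2295.5844 rpm, dir flips to +; running = +2295.5844
Stage 3 [65T→48T]: ω = 2295.5844×65/48 = 3108.6039 rpm, dir flips to −; running = −3108.6039
Stage 4 [54T→75T]: ω = 3108.6039×54/75 = 2238.1948 rpm, dir flips to +; running = +2238.1948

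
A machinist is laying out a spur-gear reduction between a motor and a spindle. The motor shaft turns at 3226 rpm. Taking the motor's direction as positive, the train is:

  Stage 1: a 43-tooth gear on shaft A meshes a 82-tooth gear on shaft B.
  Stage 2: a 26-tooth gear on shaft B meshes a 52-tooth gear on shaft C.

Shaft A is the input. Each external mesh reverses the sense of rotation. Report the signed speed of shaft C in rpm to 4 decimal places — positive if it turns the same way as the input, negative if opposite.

Stage 1 [43T→82T]: ω = 3226.0000×43/82 = 1691.6829 rpm, dir flips to −; running = −1691.6829
Stage 2 [26T→52T]: ω = 1691.6829×26/52 = 845.8415 rpm, dir flips to +; running = +845.8415

+845.8415 rpm (same as input, |ω| = 845.8415 rpm)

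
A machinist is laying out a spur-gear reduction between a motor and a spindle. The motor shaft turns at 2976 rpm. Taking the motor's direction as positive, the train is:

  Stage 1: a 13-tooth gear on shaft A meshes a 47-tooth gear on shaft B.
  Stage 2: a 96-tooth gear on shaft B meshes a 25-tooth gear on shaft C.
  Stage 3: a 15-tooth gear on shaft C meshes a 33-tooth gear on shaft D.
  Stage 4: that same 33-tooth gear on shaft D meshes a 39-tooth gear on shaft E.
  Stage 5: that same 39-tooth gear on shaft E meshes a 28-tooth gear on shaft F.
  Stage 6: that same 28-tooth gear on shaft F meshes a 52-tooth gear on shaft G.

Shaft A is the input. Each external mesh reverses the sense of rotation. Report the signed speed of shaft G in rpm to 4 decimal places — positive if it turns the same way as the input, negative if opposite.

Stage 1 [13T→47T]: ω = 2976.0000×13/47 = 823.1489 rpm, dir flips to −; running = −823.1489
Stage 2 [96T→25T]: ω = 823.1489×96/25 = 3160.8919 rpm, dir flips to +; running = +3160.8919
Stage 3 [15T→33T]: ω = 3160.8919×15/33 = 1436.7691 rpm, dir flips to −; running = −1436.7691
Stage 4 [33T→39T]: ω = 1436.7691×33/39 = 1215.7277 rpm, dir flips to +; running = +1215.7277
Stage 5 [39T→28T]: ω = 1215.7277×39/28 = 1693.3350 rpm, dir flips to −; running = −1693.3350
Stage 6 [28T→52T]: ω = 1693.3350×28/52 = 911.7957 rpm, dir flips to +; running = +911.7957

+911.7957 rpm (same as input, |ω| = 911.7957 rpm)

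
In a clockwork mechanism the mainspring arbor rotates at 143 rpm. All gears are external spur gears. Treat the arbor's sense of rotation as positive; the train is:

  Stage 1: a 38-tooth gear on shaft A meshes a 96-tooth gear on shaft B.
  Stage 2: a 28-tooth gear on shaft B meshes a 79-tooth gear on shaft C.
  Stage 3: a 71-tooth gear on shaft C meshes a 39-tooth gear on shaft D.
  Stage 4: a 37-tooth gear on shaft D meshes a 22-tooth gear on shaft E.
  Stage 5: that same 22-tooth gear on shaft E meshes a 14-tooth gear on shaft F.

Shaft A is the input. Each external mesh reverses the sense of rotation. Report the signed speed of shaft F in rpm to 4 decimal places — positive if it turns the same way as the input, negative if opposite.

Stage 1 [38T→96T]: ω = 143.0000×38/96 = 56.6042 rpm, dir flips to −; running = −56.6042
Stage 2 [28T→79T]: ω = 56.6042×28/79 = 20.0622 rpm, dir flips to +; running = +20.0622
Stage 3 [71T→39T]: ω = 20.0622×71/39 = 36.5236 rpm, dir flips to −; running = −36.5236
Stage 4 [37T→22T]: ω = 36.5236×37/22 = 61.4260 rpm, dir flips to +; running = +61.4260
Stage 5 [22T→14T]: ω = 61.4260×22/14 = 96.5265 rpm, dir flips to −; running = −96.5265

-96.5265 rpm (opposite to input, |ω| = 96.5265 rpm)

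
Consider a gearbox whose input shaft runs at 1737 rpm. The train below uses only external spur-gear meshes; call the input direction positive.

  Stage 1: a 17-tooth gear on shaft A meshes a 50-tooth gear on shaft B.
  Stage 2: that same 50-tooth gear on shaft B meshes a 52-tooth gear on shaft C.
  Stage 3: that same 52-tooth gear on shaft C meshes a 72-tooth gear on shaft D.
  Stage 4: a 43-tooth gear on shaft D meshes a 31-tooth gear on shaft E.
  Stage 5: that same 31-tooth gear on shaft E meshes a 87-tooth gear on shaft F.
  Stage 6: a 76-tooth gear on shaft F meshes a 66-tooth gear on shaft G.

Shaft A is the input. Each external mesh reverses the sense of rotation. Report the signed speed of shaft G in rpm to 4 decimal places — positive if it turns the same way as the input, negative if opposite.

+233.4184 rpm (same as input, |ω| = 233.4184 rpm)

Stage 1 [17T→50T]: ω = 1737.0000×17/50 = 590.5800 rpm, dir flips to −; running = −590.5800
Stage 2 [50T→52T]: ω = 590.5800×50/52 = 567.8654 rpm, dir flips to +; running = +567.8654
Stage 3 [52T→72T]: ω = 567.8654×52/72 = 410.1250 rpm, dir flips to −; running = −410.1250
Stage 4 [43T→31T]: ω = 410.1250×43/31 = 568.8831 rpm, dir flips to +; running = +568.8831
Stage 5 [31T→87T]: ω = 568.8831×31/87 = 202.7055 rpm, dir flips to −; running = −202.7055
Stage 6 [76T→66T]: ω = 202.7055×76/66 = 233.4184 rpm, dir flips to +; running = +233.4184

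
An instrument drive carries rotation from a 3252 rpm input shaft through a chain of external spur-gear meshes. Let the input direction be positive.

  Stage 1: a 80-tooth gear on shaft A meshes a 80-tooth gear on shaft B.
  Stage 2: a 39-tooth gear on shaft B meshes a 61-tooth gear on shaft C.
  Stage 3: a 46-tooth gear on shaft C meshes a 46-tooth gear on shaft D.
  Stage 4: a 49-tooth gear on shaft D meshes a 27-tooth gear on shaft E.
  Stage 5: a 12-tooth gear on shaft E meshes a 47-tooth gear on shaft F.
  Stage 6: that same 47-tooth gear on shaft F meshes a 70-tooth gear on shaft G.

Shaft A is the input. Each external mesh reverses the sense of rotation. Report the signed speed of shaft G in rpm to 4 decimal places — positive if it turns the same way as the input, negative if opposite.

Stage 1 [80T→80T]: ω = 3252.0000×80/80 = 3252.0000 rpm, dir flips to −; running = −3252.0000
Stage 2 [39T→61T]: ω = 3252.0000×39/61 = 2079.1475 rpm, dir flips to +; running = +2079.1475
Stage 3 [46T→46T]: ω = 2079.1475×46/46 = 2079.1475 rpm, dir flips to −; running = −2079.1475
Stage 4 [49T→27T]: ω = 2079.1475×49/27 = 3773.2678 rpm, dir flips to +; running = +3773.2678
Stage 5 [12T→47T]: ω = 3773.2678×12/47 = 963.3875 rpm, dir flips to −; running = −963.3875
Stage 6 [47T→70T]: ω = 963.3875×47/70 = 646.8459 rpm, dir flips to +; running = +646.8459

+646.8459 rpm (same as input, |ω| = 646.8459 rpm)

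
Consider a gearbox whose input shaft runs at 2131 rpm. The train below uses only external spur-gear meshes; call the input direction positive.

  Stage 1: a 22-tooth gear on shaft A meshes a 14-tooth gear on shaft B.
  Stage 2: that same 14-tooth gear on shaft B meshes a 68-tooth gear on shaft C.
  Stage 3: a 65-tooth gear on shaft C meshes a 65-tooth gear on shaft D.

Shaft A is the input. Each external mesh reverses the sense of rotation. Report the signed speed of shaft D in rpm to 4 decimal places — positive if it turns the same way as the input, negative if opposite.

-689.4412 rpm (opposite to input, |ω| = 689.4412 rpm)

Stage 1 [22T→14T]: ω = 2131.0000×22/14 = 3348.7143 rpm, dir flips to −; running = −3348.7143
Stage 2 [14T→68T]: ω = 3348.7143×14/68 = 689.4412 rpm, dir flips to +; running = +689.4412
Stage 3 [65T→65T]: ω = 689.4412×65/65 = 689.4412 rpm, dir flips to −; running = −689.4412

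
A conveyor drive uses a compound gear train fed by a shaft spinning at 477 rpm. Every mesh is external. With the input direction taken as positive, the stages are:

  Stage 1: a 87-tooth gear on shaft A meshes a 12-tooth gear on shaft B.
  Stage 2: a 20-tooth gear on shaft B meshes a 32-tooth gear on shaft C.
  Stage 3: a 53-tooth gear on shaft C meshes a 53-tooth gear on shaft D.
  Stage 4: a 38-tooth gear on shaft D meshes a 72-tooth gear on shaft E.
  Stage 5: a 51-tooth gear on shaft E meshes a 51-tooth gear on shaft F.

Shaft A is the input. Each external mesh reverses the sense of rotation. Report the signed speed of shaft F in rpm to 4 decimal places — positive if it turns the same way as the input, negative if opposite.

-1140.7422 rpm (opposite to input, |ω| = 1140.7422 rpm)

Stage 1 [87T→12T]: ω = 477.0000×87/12 = 3458.2500 rpm, dir flips to −; running = −3458.2500
Stage 2 [20T→32T]: ω = 3458.2500×20/32 = 2161.4062 rpm, dir flips to +; running = +2161.4062
Stage 3 [53T→53T]: ω = 2161.4062×53/53 = 2161.4062 rpm, dir flips to −; running = −2161.4062
Stage 4 [38T→72T]: ω = 2161.4062×38/72 = 1140.7422 rpm, dir flips to +; running = +1140.7422
Stage 5 [51T→51T]: ω = 1140.7422×51/51 = 1140.7422 rpm, dir flips to −; running = −1140.7422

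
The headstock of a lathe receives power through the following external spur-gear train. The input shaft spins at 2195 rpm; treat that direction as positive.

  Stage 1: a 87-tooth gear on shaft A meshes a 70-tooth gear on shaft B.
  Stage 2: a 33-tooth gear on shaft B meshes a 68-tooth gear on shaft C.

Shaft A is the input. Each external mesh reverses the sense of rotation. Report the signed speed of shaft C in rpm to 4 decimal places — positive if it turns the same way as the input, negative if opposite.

Stage 1 [87T→70T]: ω = 2195.0000×87/70 = 2728.0714 rpm, dir flips to −; running = −2728.0714
Stage 2 [33T→68T]: ω = 2728.0714×33/68 = 1323.9170 rpm, dir flips to +; running = +1323.9170

+1323.9170 rpm (same as input, |ω| = 1323.9170 rpm)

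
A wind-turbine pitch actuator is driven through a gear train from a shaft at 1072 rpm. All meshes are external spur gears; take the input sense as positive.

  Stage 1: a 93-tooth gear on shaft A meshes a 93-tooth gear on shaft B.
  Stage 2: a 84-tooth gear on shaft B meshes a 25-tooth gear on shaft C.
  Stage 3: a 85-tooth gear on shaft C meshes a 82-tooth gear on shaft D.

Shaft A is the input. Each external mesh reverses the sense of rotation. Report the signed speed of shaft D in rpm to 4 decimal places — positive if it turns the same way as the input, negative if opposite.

Stage 1 [93T→93T]: ω = 1072.0000×93/93 = 1072.0000 rpm, dir flips to −; running = −1072.0000
Stage 2 [84T→25T]: ω = 1072.0000×84/25 = 3601.9200 rpm, dir flips to +; running = +3601.9200
Stage 3 [85T→82T]: ω = 3601.9200×85/82 = 3733.6976 rpm, dir flips to −; running = −3733.6976

-3733.6976 rpm (opposite to input, |ω| = 3733.6976 rpm)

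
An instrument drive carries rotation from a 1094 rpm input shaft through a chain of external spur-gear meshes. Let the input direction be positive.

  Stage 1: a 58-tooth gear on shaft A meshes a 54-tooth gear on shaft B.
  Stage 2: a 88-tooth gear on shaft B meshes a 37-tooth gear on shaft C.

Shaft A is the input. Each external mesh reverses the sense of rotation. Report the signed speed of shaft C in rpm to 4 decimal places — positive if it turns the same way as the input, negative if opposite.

Stage 1 [58T→54T]: ω = 1094.0000×58/54 = 1175.0370 rpm, dir flips to −; running = −1175.0370
Stage 2 [88T→37T]: ω = 1175.0370×88/37 = 2794.6827 rpm, dir flips to +; running = +2794.6827

+2794.6827 rpm (same as input, |ω| = 2794.6827 rpm)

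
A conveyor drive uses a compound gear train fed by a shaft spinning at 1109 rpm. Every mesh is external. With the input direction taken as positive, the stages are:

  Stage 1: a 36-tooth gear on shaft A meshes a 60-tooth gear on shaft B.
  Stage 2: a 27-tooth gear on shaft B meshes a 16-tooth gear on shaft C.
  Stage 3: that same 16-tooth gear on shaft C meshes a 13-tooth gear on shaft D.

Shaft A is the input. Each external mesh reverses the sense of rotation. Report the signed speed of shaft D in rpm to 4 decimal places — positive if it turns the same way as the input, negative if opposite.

-1381.9846 rpm (opposite to input, |ω| = 1381.9846 rpm)

Stage 1 [36T→60T]: ω = 1109.0000×36/60 = 665.4000 rpm, dir flips to −; running = −665.4000
Stage 2 [27T→16T]: ω = 665.4000×27/16 = 1122.8625 rpm, dir flips to +; running = +1122.8625
Stage 3 [16T→13T]: ω = 1122.8625×16/13 = 1381.9846 rpm, dir flips to −; running = −1381.9846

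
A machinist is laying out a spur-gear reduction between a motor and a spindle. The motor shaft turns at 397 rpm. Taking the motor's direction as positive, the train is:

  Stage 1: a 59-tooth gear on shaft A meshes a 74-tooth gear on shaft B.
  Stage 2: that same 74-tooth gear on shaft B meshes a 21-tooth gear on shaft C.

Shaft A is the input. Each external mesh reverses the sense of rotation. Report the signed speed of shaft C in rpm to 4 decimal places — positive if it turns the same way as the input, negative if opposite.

Stage 1 [59T→74T]: ω = 397.0000×59/74 = 316.5270 rpm, dir flips to −; running = −316.5270
Stage 2 [74T→21T]: ω = 316.5270×74/21 = 1115.3810 rpm, dir flips to +; running = +1115.3810

+1115.3810 rpm (same as input, |ω| = 1115.3810 rpm)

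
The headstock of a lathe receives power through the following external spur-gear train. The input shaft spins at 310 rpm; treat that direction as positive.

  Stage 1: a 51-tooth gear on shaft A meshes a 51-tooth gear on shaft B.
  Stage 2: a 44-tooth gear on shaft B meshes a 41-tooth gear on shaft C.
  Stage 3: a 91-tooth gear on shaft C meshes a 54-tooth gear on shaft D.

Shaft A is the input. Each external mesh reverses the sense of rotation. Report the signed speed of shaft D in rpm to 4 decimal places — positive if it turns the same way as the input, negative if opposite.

Stage 1 [51T→51T]: ω = 310.0000×51/51 = 310.0000 rpm, dir flips to −; running = −310.0000
Stage 2 [44T→41T]: ω = 310.0000×44/41 = 332.6829 rpm, dir flips to +; running = +332.6829
Stage 3 [91T→54T]: ω = 332.6829×91/54 = 560.6323 rpm, dir flips to −; running = −560.6323

-560.6323 rpm (opposite to input, |ω| = 560.6323 rpm)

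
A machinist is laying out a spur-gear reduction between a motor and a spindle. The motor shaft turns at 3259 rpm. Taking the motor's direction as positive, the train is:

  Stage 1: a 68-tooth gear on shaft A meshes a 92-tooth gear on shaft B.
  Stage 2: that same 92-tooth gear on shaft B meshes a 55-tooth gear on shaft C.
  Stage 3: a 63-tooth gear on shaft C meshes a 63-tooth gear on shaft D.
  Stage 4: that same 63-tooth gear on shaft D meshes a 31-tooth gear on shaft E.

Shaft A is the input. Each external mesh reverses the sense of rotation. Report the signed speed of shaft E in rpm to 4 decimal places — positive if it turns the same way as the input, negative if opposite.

+8188.5959 rpm (same as input, |ω| = 8188.5959 rpm)

Stage 1 [68T→92T]: ω = 3259.0000×68/92 = 2408.8261 rpm, dir flips to −; running = −2408.8261
Stage 2 [92T→55T]: ω = 2408.8261×92/55 = 4029.3091 rpm, dir flips to +; running = +4029.3091
Stage 3 [63T→63T]: ω = 4029.3091×63/63 = 4029.3091 rpm, dir flips to −; running = −4029.3091
Stage 4 [63T→31T]: ω = 4029.3091×63/31 = 8188.5959 rpm, dir flips to +; running = +8188.5959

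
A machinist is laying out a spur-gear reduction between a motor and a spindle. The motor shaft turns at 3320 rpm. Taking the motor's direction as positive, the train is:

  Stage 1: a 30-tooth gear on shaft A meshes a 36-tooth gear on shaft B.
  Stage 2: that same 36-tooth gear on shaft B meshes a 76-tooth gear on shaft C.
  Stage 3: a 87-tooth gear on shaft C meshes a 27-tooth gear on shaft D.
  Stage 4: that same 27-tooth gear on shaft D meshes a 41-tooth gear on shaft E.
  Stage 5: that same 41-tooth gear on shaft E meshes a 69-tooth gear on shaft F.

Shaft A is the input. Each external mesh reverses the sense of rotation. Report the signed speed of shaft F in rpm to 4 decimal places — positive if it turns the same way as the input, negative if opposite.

Stage 1 [30T→36T]: ω = 3320.0000×30/36 = 2766.6667 rpm, dir flips to −; running = −2766.6667
Stage 2 [36T→76T]: ω = 2766.6667×36/76 = 1310.5263 rpm, dir flips to +; running = +1310.5263
Stage 3 [87T→27T]: ω = 1310.5263×87/27 = 4222.8070 rpm, dir flips to −; running = −4222.8070
Stage 4 [27T→41T]: ω = 4222.8070×27/41 = 2780.8729 rpm, dir flips to +; running = +2780.8729
Stage 5 [41T→69T]: ω = 2780.8729×41/69 = 1652.4027 rpm, dir flips to −; running = −1652.4027

-1652.4027 rpm (opposite to input, |ω| = 1652.4027 rpm)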